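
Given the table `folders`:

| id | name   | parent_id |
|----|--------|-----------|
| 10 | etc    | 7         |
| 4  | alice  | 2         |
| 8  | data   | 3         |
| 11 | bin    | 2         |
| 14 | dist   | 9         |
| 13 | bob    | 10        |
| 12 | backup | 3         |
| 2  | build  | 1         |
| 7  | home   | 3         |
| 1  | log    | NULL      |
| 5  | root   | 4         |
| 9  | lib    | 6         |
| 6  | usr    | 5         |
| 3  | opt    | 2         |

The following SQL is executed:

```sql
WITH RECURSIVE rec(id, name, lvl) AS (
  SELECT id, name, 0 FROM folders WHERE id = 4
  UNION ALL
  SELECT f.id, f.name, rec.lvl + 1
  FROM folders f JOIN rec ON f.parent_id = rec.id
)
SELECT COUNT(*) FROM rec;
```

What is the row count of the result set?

5

Base: id=4 (alice) at lvl 0.
Iteration 1: rows with parent_id in {4} -> root (id 5, lvl 1).
Iteration 2: rows with parent_id in {5} -> usr (id 6, lvl 2).
Iteration 3: rows with parent_id in {6} -> lib (id 9, lvl 3).
Iteration 4: rows with parent_id in {9} -> dist (id 14, lvl 4).
Iteration 5: no rows with parent_id in {14}; recursion stops.
Total rows emitted: 5.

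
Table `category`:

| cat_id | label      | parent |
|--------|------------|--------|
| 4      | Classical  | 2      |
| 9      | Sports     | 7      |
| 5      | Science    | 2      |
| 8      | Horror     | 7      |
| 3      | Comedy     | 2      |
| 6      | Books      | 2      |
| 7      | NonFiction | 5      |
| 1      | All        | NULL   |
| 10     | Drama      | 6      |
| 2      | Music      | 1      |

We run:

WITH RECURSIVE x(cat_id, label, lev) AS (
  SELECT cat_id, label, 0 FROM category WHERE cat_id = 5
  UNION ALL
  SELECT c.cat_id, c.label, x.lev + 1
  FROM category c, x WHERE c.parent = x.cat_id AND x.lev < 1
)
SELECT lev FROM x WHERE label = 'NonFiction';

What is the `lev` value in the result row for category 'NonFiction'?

1

Base: cat_id=5 (Science) at lev 0.
Iteration 1: rows with parent in {5} -> NonFiction (id 7, lev 1).
Iteration 2: lev < 1 fails for all current rows; recursion stops.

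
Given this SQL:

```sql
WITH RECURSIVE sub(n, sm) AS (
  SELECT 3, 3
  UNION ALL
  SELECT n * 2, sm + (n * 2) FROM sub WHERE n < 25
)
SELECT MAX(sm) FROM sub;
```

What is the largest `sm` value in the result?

93

Base: n=3, sm=3.
Iteration 1: 3 < 25 holds -> n = 3 * 2 = 6, sm = 3 + 6 = 9.
Iteration 2: 6 < 25 holds -> n = 6 * 2 = 12, sm = 9 + 12 = 21.
Iteration 3: 12 < 25 holds -> n = 12 * 2 = 24, sm = 21 + 24 = 45.
Iteration 4: 24 < 25 holds -> n = 24 * 2 = 48, sm = 45 + 48 = 93.
Iteration 5: 48 < 25 fails; recursion stops.
sm values: 3, 9, 21, 45, 93; the maximum is 93.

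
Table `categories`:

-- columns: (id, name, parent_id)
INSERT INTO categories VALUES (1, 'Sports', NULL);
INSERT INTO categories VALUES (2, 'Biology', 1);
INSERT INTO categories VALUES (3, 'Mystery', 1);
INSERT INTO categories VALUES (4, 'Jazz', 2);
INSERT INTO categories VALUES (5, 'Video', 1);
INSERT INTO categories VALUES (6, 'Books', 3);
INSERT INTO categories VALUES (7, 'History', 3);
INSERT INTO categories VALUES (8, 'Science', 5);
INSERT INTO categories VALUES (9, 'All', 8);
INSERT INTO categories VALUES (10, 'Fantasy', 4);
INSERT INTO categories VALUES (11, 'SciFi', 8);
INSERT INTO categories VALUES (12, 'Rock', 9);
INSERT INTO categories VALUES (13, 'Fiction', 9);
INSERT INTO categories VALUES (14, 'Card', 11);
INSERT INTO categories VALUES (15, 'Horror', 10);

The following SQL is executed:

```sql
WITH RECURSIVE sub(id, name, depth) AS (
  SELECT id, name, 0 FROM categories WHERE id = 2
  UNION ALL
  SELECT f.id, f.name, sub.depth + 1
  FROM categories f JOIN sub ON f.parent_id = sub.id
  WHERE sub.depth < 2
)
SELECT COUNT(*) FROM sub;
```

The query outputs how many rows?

Base: id=2 (Biology) at depth 0.
Iteration 1: rows with parent_id in {2} -> Jazz (id 4, depth 1).
Iteration 2: rows with parent_id in {4} -> Fantasy (id 10, depth 2).
Iteration 3: depth < 2 fails for all current rows; recursion stops.
Total rows emitted: 3.

3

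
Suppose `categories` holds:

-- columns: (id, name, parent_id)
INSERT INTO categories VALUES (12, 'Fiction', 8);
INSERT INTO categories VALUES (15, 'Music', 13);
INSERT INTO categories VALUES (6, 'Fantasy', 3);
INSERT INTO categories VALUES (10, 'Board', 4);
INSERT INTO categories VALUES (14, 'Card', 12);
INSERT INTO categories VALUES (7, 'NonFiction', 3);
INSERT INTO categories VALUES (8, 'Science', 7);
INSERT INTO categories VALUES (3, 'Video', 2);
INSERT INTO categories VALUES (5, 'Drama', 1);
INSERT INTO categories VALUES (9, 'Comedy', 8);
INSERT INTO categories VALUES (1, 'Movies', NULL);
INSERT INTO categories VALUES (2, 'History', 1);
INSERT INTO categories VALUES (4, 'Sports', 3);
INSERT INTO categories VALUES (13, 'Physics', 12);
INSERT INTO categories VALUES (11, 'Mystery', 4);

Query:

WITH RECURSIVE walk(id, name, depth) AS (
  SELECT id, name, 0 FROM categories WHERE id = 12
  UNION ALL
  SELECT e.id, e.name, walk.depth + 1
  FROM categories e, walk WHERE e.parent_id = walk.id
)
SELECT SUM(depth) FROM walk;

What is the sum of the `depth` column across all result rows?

4

Base: id=12 (Fiction) at depth 0.
Iteration 1: rows with parent_id in {12} -> Physics (id 13, depth 1), Card (id 14, depth 1).
Iteration 2: rows with parent_id in {13,14} -> Music (id 15, depth 2).
Iteration 3: no rows with parent_id in {15}; recursion stops.
SUM(depth) = 0 + 1 + 1 + 2 = 4.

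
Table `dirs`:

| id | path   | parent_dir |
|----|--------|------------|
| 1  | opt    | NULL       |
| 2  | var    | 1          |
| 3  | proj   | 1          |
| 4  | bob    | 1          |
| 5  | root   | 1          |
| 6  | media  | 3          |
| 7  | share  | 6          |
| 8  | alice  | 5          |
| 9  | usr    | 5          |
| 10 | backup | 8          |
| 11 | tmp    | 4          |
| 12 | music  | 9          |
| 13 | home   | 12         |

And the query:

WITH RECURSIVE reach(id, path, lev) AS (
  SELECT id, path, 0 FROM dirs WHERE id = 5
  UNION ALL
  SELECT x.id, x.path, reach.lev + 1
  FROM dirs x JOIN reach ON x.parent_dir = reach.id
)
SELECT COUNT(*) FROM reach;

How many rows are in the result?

6

Base: id=5 (root) at lev 0.
Iteration 1: rows with parent_dir in {5} -> alice (id 8, lev 1), usr (id 9, lev 1).
Iteration 2: rows with parent_dir in {8,9} -> backup (id 10, lev 2), music (id 12, lev 2).
Iteration 3: rows with parent_dir in {10,12} -> home (id 13, lev 3).
Iteration 4: no rows with parent_dir in {13}; recursion stops.
Total rows emitted: 6.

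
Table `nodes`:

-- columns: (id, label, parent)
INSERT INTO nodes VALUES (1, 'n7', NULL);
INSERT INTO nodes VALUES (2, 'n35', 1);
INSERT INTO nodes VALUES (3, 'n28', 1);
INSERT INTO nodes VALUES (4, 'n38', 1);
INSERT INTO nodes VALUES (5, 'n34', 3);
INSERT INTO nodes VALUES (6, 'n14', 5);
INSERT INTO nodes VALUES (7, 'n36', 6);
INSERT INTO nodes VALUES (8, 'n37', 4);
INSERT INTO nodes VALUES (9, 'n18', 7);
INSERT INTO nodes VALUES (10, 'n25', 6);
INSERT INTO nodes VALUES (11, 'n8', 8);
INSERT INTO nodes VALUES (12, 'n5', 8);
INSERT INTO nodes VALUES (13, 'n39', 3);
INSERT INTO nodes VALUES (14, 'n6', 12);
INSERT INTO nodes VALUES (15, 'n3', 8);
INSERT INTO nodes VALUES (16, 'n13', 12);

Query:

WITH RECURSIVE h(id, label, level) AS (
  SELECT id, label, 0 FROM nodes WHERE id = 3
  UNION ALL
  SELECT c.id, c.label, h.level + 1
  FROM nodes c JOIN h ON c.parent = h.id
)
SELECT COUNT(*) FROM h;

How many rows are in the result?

Base: id=3 (n28) at level 0.
Iteration 1: rows with parent in {3} -> n34 (id 5, level 1), n39 (id 13, level 1).
Iteration 2: rows with parent in {5,13} -> n14 (id 6, level 2).
Iteration 3: rows with parent in {6} -> n36 (id 7, level 3), n25 (id 10, level 3).
Iteration 4: rows with parent in {7,10} -> n18 (id 9, level 4).
Iteration 5: no rows with parent in {9}; recursion stops.
Total rows emitted: 7.

7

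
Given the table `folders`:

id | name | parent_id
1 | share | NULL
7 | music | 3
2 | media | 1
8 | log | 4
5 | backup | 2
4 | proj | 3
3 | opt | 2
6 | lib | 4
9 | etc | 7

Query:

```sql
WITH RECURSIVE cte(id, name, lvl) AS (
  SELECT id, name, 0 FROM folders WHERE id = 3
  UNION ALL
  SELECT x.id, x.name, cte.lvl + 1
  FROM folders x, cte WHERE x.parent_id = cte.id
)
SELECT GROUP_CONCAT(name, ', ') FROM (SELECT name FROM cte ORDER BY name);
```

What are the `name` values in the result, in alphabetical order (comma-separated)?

etc, lib, log, music, opt, proj

Base: id=3 (opt) at lvl 0.
Iteration 1: rows with parent_id in {3} -> proj (id 4, lvl 1), music (id 7, lvl 1).
Iteration 2: rows with parent_id in {4,7} -> lib (id 6, lvl 2), log (id 8, lvl 2), etc (id 9, lvl 2).
Iteration 3: no rows with parent_id in {6,8,9}; recursion stops.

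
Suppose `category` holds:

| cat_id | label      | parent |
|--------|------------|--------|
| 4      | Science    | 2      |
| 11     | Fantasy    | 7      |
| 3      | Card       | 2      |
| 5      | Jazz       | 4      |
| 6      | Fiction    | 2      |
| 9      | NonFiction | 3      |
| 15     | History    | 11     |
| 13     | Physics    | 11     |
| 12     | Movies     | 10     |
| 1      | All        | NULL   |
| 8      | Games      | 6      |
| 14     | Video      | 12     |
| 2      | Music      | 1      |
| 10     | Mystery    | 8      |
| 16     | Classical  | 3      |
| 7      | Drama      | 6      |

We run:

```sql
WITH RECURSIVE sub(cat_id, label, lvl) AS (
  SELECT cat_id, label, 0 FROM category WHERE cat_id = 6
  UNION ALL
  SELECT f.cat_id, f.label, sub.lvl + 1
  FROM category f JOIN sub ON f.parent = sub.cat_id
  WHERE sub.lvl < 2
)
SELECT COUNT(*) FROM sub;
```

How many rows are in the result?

Base: cat_id=6 (Fiction) at lvl 0.
Iteration 1: rows with parent in {6} -> Drama (id 7, lvl 1), Games (id 8, lvl 1).
Iteration 2: rows with parent in {7,8} -> Mystery (id 10, lvl 2), Fantasy (id 11, lvl 2).
Iteration 3: lvl < 2 fails for all current rows; recursion stops.
Total rows emitted: 5.

5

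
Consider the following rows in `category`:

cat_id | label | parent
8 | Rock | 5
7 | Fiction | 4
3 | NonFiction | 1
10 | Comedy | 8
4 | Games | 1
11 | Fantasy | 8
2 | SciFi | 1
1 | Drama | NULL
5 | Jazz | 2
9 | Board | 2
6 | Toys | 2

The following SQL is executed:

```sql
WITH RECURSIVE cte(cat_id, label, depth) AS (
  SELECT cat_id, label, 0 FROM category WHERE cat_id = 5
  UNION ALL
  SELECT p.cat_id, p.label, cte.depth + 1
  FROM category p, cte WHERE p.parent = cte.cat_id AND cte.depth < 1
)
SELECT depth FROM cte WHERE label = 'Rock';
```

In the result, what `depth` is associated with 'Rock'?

1

Base: cat_id=5 (Jazz) at depth 0.
Iteration 1: rows with parent in {5} -> Rock (id 8, depth 1).
Iteration 2: depth < 1 fails for all current rows; recursion stops.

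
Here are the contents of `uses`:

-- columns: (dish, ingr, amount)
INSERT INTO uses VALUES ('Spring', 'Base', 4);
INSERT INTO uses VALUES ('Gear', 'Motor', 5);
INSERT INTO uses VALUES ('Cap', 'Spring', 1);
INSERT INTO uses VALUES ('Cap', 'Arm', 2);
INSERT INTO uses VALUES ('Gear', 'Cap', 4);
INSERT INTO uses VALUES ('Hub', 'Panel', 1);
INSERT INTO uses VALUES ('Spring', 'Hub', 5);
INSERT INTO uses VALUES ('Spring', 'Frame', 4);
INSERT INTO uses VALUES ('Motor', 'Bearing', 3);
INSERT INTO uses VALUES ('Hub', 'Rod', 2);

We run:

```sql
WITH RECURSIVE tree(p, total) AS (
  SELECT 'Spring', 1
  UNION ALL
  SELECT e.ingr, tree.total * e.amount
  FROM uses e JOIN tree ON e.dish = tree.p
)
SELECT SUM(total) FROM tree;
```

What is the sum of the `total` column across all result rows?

Base: (Spring, total=1).
Iteration 1: components of {Spring} -> Base = 1*4 = 4, Frame = 1*4 = 4, Hub = 1*5 = 5.
Iteration 2: components of {Base,Frame,Hub} -> Panel = 5*1 = 5, Rod = 5*2 = 10.
Iteration 3: no further components; recursion stops.
SUM(total) = 1 + 5 + 4 + 4 + 5 + 10 = 29.

29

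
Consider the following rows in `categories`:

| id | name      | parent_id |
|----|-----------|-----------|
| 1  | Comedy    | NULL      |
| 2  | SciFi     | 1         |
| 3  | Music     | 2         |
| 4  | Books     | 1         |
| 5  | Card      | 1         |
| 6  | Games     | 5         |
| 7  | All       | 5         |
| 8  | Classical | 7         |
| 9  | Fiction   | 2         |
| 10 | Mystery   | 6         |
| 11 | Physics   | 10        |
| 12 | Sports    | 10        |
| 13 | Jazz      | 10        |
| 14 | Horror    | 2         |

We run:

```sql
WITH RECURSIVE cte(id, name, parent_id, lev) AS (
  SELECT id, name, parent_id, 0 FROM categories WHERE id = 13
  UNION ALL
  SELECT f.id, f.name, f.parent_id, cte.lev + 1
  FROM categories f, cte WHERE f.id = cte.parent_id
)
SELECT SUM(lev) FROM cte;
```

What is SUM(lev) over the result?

10

Base: id=13 (Jazz), parent_id=10, lev 0.
Iteration 1: join on id=10 -> Mystery (id 10, parent_id=6, lev 1).
Iteration 2: join on id=6 -> Games (id 6, parent_id=5, lev 2).
Iteration 3: join on id=5 -> Card (id 5, parent_id=1, lev 3).
Iteration 4: join on id=1 -> Comedy (id 1, parent_id=NULL, lev 4).
Iteration 5: parent_id is NULL; no match; recursion stops.
SUM(lev) = 0 + 1 + 2 + 3 + 4 = 10.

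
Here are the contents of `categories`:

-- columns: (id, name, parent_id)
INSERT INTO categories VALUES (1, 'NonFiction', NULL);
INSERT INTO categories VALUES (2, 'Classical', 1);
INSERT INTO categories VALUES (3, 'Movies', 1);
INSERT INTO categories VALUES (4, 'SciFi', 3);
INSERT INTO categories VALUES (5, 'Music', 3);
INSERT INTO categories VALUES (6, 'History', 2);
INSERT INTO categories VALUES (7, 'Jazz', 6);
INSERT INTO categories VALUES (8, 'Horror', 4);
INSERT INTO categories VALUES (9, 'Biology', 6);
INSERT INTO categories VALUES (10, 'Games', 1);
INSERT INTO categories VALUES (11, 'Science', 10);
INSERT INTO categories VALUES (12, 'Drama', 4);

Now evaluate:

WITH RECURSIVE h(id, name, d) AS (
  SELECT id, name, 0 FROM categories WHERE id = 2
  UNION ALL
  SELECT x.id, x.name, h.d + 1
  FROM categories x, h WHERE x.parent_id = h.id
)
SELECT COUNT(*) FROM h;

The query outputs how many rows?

4

Base: id=2 (Classical) at d 0.
Iteration 1: rows with parent_id in {2} -> History (id 6, d 1).
Iteration 2: rows with parent_id in {6} -> Jazz (id 7, d 2), Biology (id 9, d 2).
Iteration 3: no rows with parent_id in {7,9}; recursion stops.
Total rows emitted: 4.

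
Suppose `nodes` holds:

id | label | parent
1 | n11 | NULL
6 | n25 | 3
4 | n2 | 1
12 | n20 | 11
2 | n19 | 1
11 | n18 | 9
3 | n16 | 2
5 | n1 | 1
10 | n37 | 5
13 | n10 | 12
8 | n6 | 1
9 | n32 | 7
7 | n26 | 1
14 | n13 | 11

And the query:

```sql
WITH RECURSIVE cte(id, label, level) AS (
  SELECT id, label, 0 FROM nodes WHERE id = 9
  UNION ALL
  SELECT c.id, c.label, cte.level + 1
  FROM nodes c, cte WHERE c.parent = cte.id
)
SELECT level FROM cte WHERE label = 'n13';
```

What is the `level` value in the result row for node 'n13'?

2

Base: id=9 (n32) at level 0.
Iteration 1: rows with parent in {9} -> n18 (id 11, level 1).
Iteration 2: rows with parent in {11} -> n20 (id 12, level 2), n13 (id 14, level 2).
Iteration 3: rows with parent in {12,14} -> n10 (id 13, level 3).
Iteration 4: no rows with parent in {13}; recursion stops.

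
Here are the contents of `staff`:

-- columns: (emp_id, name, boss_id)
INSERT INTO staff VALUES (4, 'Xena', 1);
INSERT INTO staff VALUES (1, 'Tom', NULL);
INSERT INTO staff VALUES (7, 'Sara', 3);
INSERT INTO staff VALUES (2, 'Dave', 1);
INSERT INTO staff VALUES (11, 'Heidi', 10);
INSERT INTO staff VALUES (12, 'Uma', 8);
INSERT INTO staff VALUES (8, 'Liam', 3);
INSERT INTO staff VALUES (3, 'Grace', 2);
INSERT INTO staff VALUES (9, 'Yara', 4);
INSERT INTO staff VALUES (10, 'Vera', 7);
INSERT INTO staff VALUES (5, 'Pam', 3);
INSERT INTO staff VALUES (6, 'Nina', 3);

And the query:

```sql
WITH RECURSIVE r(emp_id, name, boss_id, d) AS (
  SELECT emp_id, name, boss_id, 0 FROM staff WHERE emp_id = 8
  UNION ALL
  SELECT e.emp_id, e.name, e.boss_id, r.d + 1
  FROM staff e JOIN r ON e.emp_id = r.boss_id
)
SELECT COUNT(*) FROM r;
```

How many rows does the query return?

4

Base: emp_id=8 (Liam), boss_id=3, d 0.
Iteration 1: join on emp_id=3 -> Grace (id 3, boss_id=2, d 1).
Iteration 2: join on emp_id=2 -> Dave (id 2, boss_id=1, d 2).
Iteration 3: join on emp_id=1 -> Tom (id 1, boss_id=NULL, d 3).
Iteration 4: boss_id is NULL; no match; recursion stops.
Total rows emitted: 4.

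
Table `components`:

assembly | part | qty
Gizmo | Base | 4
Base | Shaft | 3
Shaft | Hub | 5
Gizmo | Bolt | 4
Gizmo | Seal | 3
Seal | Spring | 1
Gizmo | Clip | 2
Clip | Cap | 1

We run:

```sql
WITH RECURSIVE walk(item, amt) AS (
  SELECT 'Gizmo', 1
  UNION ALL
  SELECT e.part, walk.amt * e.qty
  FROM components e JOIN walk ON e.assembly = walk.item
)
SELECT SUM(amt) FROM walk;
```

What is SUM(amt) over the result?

91

Base: (Gizmo, amt=1).
Iteration 1: components of {Gizmo} -> Base = 1*4 = 4, Bolt = 1*4 = 4, Clip = 1*2 = 2, Seal = 1*3 = 3.
Iteration 2: components of {Base,Bolt,Clip,Seal} -> Cap = 2*1 = 2, Shaft = 4*3 = 12, Spring = 3*1 = 3.
Iteration 3: components of {Cap,Shaft,Spring} -> Hub = 12*5 = 60.
Iteration 4: no further components; recursion stops.
SUM(amt) = 1 + 4 + 4 + 3 + 2 + 12 + 3 + 2 + 60 = 91.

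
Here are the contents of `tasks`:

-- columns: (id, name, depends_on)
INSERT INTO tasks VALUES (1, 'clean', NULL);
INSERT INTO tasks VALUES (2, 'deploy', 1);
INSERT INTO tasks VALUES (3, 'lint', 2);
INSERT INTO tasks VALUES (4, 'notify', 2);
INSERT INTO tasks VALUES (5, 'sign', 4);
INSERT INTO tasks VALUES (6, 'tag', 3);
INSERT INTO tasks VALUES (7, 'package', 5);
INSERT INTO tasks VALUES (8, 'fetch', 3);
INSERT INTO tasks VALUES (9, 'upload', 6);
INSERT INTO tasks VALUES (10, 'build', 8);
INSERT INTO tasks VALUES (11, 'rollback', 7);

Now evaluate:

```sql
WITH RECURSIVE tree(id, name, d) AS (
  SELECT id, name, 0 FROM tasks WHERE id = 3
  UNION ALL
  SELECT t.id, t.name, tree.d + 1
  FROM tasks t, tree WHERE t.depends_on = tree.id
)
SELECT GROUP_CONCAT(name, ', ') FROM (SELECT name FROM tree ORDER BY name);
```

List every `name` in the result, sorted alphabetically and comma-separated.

Base: id=3 (lint) at d 0.
Iteration 1: rows with depends_on in {3} -> tag (id 6, d 1), fetch (id 8, d 1).
Iteration 2: rows with depends_on in {6,8} -> upload (id 9, d 2), build (id 10, d 2).
Iteration 3: no rows with depends_on in {9,10}; recursion stops.

build, fetch, lint, tag, upload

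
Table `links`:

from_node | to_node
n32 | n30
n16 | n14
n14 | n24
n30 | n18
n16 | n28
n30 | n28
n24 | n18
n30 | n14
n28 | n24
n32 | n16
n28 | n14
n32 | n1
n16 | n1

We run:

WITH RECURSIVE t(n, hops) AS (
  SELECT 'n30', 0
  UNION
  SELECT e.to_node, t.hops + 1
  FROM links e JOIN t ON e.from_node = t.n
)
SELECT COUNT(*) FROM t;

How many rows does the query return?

9

Base: (n30, hops=0).
Iteration 1: edges from {n30} -> (n14, hops=1), (n18, hops=1), (n28, hops=1).
Iteration 2: edges from {n14,n18,n28} -> (n14, hops=2), (n24, hops=2). [UNION drops 1 duplicate row(s)]
Iteration 3: edges from {n14,n24} -> (n18, hops=3), (n24, hops=3).
Iteration 4: edges from {n18,n24} -> (n18, hops=4).
Iteration 5: no outgoing edges from {n18}; recursion stops.
Total rows emitted: 9.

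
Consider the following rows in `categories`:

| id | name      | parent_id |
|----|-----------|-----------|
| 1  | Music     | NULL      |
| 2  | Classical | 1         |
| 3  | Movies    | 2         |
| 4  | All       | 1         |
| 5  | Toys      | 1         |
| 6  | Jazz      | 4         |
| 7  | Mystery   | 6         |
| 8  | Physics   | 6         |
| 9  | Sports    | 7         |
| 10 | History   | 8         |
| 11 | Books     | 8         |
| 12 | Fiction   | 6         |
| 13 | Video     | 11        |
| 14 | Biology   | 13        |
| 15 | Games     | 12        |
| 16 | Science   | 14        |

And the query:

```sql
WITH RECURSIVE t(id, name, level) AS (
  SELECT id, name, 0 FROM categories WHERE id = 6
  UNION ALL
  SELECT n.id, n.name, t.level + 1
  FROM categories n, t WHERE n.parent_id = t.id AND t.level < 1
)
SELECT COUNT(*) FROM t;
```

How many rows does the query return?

4

Base: id=6 (Jazz) at level 0.
Iteration 1: rows with parent_id in {6} -> Mystery (id 7, level 1), Physics (id 8, level 1), Fiction (id 12, level 1).
Iteration 2: level < 1 fails for all current rows; recursion stops.
Total rows emitted: 4.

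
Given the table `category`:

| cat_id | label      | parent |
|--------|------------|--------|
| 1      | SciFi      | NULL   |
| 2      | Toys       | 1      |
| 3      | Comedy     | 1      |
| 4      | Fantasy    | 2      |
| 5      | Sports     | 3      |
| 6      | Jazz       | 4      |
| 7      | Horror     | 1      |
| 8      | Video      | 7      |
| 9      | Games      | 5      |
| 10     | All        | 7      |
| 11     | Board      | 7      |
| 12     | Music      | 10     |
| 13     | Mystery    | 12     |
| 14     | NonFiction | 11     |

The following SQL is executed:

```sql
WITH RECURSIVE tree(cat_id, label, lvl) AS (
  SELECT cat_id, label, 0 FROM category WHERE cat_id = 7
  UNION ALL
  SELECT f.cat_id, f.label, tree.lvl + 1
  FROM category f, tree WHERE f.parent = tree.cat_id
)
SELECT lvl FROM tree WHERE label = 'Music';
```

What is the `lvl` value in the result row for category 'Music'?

2

Base: cat_id=7 (Horror) at lvl 0.
Iteration 1: rows with parent in {7} -> Video (id 8, lvl 1), All (id 10, lvl 1), Board (id 11, lvl 1).
Iteration 2: rows with parent in {8,10,11} -> Music (id 12, lvl 2), NonFiction (id 14, lvl 2).
Iteration 3: rows with parent in {12,14} -> Mystery (id 13, lvl 3).
Iteration 4: no rows with parent in {13}; recursion stops.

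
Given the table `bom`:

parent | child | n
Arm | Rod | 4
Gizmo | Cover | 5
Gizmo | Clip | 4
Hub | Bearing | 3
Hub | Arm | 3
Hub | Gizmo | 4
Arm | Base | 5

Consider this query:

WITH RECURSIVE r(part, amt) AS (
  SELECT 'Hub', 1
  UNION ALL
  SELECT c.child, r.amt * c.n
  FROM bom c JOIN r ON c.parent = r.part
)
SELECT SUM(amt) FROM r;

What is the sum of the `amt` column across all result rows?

Base: (Hub, amt=1).
Iteration 1: components of {Hub} -> Arm = 1*3 = 3, Bearing = 1*3 = 3, Gizmo = 1*4 = 4.
Iteration 2: components of {Arm,Bearing,Gizmo} -> Base = 3*5 = 15, Clip = 4*4 = 16, Cover = 4*5 = 20, Rod = 3*4 = 12.
Iteration 3: no further components; recursion stops.
SUM(amt) = 1 + 3 + 3 + 4 + 12 + 15 + 20 + 16 = 74.

74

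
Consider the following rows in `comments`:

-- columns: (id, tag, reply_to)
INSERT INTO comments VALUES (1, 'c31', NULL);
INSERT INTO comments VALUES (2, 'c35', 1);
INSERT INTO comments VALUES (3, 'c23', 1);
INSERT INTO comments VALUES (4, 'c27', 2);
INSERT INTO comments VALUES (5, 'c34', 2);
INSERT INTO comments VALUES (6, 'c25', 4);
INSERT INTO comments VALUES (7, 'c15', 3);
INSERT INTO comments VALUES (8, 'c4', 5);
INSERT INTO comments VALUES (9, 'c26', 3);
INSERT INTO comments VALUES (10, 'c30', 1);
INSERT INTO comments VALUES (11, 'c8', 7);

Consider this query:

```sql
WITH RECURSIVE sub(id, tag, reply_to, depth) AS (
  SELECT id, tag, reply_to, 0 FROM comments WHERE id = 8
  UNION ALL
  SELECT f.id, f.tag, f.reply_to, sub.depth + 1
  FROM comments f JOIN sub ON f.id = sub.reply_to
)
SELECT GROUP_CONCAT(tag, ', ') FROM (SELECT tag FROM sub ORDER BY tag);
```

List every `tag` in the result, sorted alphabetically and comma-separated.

Base: id=8 (c4), reply_to=5, depth 0.
Iteration 1: join on id=5 -> c34 (id 5, reply_to=2, depth 1).
Iteration 2: join on id=2 -> c35 (id 2, reply_to=1, depth 2).
Iteration 3: join on id=1 -> c31 (id 1, reply_to=NULL, depth 3).
Iteration 4: reply_to is NULL; no match; recursion stops.

c31, c34, c35, c4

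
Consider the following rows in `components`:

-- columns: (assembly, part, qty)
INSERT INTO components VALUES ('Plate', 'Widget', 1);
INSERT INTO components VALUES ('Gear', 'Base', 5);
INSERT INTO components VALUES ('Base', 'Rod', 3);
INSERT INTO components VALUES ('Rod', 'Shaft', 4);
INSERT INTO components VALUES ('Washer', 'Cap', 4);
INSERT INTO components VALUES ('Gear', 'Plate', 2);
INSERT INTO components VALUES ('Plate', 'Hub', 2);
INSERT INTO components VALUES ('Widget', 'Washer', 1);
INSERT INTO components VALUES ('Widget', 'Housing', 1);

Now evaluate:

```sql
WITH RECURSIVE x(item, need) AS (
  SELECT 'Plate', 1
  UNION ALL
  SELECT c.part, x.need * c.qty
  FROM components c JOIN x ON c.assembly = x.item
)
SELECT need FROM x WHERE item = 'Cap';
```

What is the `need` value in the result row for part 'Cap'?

Base: (Plate, need=1).
Iteration 1: components of {Plate} -> Hub = 1*2 = 2, Widget = 1*1 = 1.
Iteration 2: components of {Hub,Widget} -> Housing = 1*1 = 1, Washer = 1*1 = 1.
Iteration 3: components of {Housing,Washer} -> Cap = 1*4 = 4.
Iteration 4: no further components; recursion stops.

4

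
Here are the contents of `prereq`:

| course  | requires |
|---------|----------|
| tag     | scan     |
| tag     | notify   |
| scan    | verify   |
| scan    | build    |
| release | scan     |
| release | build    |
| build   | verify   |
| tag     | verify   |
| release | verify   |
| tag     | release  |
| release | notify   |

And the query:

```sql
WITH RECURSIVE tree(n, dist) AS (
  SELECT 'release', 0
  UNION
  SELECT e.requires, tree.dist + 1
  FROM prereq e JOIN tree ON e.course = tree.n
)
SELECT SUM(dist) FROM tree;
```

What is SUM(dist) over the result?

Base: (release, dist=0).
Iteration 1: edges from {release} -> (build, dist=1), (notify, dist=1), (scan, dist=1), (verify, dist=1).
Iteration 2: edges from {build,notify,scan,verify} -> (build, dist=2), (verify, dist=2). [UNION drops 1 duplicate row(s)]
Iteration 3: edges from {build,verify} -> (verify, dist=3).
Iteration 4: no outgoing edges from {verify}; recursion stops.
SUM(dist) = 0 + 1 + 1 + 1 + 1 + 2 + 2 + 3 = 11.

11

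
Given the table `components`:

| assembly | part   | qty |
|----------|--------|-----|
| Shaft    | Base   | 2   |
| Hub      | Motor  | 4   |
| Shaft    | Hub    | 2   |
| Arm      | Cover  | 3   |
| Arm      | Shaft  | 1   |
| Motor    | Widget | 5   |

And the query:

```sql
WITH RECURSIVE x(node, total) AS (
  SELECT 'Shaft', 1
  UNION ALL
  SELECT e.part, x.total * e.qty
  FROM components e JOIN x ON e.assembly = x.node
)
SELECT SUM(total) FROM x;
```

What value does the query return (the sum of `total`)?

Base: (Shaft, total=1).
Iteration 1: components of {Shaft} -> Base = 1*2 = 2, Hub = 1*2 = 2.
Iteration 2: components of {Base,Hub} -> Motor = 2*4 = 8.
Iteration 3: components of {Motor} -> Widget = 8*5 = 40.
Iteration 4: no further components; recursion stops.
SUM(total) = 1 + 2 + 2 + 8 + 40 = 53.

53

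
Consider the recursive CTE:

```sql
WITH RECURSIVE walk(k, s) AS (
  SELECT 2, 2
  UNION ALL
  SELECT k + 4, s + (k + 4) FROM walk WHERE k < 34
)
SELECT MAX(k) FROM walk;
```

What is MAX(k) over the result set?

Base: k=2, s=2.
Iteration 1: 2 < 34 holds -> k = 2 + 4 = 6, s = 2 + 6 = 8.
Iteration 2: 6 < 34 holds -> k = 6 + 4 = 10, s = 8 + 10 = 18.
Iteration 3: 10 < 34 holds -> k = 10 + 4 = 14, s = 18 + 14 = 32.
Iteration 4: 14 < 34 holds -> k = 14 + 4 = 18, s = 32 + 18 = 50.
Iteration 5: 18 < 34 holds -> k = 18 + 4 = 22, s = 50 + 22 = 72.
Iteration 6: 22 < 34 holds -> k = 22 + 4 = 26, s = 72 + 26 = 98.
Iteration 7: 26 < 34 holds -> k = 26 + 4 = 30, s = 98 + 30 = 128.
Iteration 8: 30 < 34 holds -> k = 30 + 4 = 34, s = 128 + 34 = 162.
Iteration 9: 34 < 34 fails; recursion stops.
k values: 2, 6, 10, 14, 18, 22, 26, 30, 34; the maximum is 34.

34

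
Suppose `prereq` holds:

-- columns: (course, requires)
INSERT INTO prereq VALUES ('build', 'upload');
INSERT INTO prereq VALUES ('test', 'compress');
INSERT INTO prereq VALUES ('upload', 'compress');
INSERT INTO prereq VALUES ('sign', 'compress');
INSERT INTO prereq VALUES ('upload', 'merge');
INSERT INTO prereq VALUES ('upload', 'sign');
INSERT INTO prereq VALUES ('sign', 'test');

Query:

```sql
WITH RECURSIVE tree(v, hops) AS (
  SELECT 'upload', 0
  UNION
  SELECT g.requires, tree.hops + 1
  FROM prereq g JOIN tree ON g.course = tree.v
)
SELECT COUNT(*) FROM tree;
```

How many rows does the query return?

Base: (upload, hops=0).
Iteration 1: edges from {upload} -> (compress, hops=1), (merge, hops=1), (sign, hops=1).
Iteration 2: edges from {compress,merge,sign} -> (compress, hops=2), (test, hops=2).
Iteration 3: edges from {compress,test} -> (compress, hops=3).
Iteration 4: no outgoing edges from {compress}; recursion stops.
Total rows emitted: 7.

7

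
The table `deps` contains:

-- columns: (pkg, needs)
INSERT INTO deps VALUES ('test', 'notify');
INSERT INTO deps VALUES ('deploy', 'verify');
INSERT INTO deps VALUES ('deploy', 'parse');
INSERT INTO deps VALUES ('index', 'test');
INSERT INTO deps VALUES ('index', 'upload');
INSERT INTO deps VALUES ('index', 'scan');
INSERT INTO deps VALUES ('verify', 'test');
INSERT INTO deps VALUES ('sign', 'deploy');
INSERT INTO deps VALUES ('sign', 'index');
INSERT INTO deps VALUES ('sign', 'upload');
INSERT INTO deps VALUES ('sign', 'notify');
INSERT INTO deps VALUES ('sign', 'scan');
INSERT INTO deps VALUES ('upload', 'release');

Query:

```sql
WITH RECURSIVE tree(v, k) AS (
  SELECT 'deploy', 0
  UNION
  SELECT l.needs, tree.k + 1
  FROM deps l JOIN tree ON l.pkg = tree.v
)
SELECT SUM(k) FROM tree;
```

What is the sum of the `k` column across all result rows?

Base: (deploy, k=0).
Iteration 1: edges from {deploy} -> (parse, k=1), (verify, k=1).
Iteration 2: edges from {parse,verify} -> (test, k=2).
Iteration 3: edges from {test} -> (notify, k=3).
Iteration 4: no outgoing edges from {notify}; recursion stops.
SUM(k) = 0 + 1 + 1 + 2 + 3 = 7.

7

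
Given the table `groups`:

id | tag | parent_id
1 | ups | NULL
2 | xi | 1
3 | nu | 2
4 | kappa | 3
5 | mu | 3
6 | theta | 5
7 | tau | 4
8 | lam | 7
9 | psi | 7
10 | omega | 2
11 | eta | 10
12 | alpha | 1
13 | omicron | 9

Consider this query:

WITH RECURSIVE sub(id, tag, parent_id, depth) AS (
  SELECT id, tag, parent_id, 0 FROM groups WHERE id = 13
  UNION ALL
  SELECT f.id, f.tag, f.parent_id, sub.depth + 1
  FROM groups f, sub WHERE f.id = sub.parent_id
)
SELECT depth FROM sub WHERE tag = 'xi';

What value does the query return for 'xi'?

5

Base: id=13 (omicron), parent_id=9, depth 0.
Iteration 1: join on id=9 -> psi (id 9, parent_id=7, depth 1).
Iteration 2: join on id=7 -> tau (id 7, parent_id=4, depth 2).
Iteration 3: join on id=4 -> kappa (id 4, parent_id=3, depth 3).
Iteration 4: join on id=3 -> nu (id 3, parent_id=2, depth 4).
Iteration 5: join on id=2 -> xi (id 2, parent_id=1, depth 5).
Iteration 6: join on id=1 -> ups (id 1, parent_id=NULL, depth 6).
Iteration 7: parent_id is NULL; no match; recursion stops.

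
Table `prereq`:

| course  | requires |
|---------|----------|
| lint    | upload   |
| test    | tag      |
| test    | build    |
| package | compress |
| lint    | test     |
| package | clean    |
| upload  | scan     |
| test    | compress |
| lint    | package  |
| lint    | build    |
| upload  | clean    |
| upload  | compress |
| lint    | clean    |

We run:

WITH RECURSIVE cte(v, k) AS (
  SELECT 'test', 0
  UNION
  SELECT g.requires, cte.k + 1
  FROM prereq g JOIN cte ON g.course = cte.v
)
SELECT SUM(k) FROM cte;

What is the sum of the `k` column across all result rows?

3

Base: (test, k=0).
Iteration 1: edges from {test} -> (build, k=1), (compress, k=1), (tag, k=1).
Iteration 2: no outgoing edges from {build,compress,tag}; recursion stops.
SUM(k) = 0 + 1 + 1 + 1 = 3.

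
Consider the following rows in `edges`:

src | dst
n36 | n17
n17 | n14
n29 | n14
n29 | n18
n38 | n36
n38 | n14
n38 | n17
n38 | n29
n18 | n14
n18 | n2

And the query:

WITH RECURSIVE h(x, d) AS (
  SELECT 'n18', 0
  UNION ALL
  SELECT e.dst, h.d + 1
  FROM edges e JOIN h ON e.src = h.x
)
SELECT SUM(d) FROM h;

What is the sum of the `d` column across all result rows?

Base: (n18, d=0).
Iteration 1: edges from {n18} -> (n14, d=1), (n2, d=1).
Iteration 2: no outgoing edges from {n14,n2}; recursion stops.
SUM(d) = 0 + 1 + 1 = 2.

2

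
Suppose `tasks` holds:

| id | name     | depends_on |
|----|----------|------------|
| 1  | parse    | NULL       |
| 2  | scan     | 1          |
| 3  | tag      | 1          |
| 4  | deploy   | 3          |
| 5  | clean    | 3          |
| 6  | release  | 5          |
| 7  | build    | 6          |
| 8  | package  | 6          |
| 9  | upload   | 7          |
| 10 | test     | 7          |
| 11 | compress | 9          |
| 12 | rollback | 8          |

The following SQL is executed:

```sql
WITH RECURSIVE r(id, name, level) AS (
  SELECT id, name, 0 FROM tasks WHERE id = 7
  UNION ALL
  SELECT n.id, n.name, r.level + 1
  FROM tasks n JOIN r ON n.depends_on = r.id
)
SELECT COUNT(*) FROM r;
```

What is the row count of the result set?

4

Base: id=7 (build) at level 0.
Iteration 1: rows with depends_on in {7} -> upload (id 9, level 1), test (id 10, level 1).
Iteration 2: rows with depends_on in {9,10} -> compress (id 11, level 2).
Iteration 3: no rows with depends_on in {11}; recursion stops.
Total rows emitted: 4.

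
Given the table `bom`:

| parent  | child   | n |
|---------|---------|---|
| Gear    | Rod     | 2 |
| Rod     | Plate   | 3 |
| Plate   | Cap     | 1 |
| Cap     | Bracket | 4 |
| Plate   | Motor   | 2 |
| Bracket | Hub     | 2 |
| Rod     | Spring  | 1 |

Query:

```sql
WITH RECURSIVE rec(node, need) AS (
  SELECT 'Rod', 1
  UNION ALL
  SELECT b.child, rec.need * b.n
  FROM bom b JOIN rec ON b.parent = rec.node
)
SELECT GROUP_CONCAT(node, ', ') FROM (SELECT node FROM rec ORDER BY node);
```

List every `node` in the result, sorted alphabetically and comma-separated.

Bracket, Cap, Hub, Motor, Plate, Rod, Spring

Base: (Rod, need=1).
Iteration 1: components of {Rod} -> Plate = 1*3 = 3, Spring = 1*1 = 1.
Iteration 2: components of {Plate,Spring} -> Cap = 3*1 = 3, Motor = 3*2 = 6.
Iteration 3: components of {Cap,Motor} -> Bracket = 3*4 = 12.
Iteration 4: components of {Bracket} -> Hub = 12*2 = 24.
Iteration 5: no further components; recursion stops.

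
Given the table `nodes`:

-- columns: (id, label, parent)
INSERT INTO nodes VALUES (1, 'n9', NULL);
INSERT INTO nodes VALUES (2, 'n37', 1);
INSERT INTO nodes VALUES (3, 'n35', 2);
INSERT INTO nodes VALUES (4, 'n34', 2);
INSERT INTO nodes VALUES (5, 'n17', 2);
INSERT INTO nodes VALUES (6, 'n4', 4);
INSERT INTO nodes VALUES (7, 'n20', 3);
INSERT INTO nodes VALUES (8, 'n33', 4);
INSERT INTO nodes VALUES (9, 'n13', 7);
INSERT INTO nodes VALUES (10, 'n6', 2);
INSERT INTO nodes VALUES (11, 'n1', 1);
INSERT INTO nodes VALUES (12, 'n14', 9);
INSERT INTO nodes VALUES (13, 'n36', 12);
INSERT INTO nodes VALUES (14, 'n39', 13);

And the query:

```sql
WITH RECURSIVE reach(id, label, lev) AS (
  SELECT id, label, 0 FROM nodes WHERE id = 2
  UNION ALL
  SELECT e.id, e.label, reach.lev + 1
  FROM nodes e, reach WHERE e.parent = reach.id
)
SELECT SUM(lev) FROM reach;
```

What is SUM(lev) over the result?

28

Base: id=2 (n37) at lev 0.
Iteration 1: rows with parent in {2} -> n35 (id 3, lev 1), n34 (id 4, lev 1), n17 (id 5, lev 1), n6 (id 10, lev 1).
Iteration 2: rows with parent in {3,4,5,10} -> n4 (id 6, lev 2), n20 (id 7, lev 2), n33 (id 8, lev 2).
Iteration 3: rows with parent in {6,7,8} -> n13 (id 9, lev 3).
Iteration 4: rows with parent in {9} -> n14 (id 12, lev 4).
Iteration 5: rows with parent in {12} -> n36 (id 13, lev 5).
Iteration 6: rows with parent in {13} -> n39 (id 14, lev 6).
Iteration 7: no rows with parent in {14}; recursion stops.
SUM(lev) = 0 + 1 + 1 + 1 + 1 + 2 + 2 + 2 + 3 + 4 + 5 + 6 = 28.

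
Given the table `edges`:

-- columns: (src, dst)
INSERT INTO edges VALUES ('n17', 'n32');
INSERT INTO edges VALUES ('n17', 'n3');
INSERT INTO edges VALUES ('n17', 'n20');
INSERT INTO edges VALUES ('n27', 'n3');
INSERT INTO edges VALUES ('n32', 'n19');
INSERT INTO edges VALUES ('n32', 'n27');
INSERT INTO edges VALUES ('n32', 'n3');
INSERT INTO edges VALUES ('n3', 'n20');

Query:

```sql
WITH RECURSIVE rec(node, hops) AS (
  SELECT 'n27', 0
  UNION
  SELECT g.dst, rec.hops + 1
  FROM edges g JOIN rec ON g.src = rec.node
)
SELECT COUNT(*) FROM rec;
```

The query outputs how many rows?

Base: (n27, hops=0).
Iteration 1: edges from {n27} -> (n3, hops=1).
Iteration 2: edges from {n3} -> (n20, hops=2).
Iteration 3: no outgoing edges from {n20}; recursion stops.
Total rows emitted: 3.

3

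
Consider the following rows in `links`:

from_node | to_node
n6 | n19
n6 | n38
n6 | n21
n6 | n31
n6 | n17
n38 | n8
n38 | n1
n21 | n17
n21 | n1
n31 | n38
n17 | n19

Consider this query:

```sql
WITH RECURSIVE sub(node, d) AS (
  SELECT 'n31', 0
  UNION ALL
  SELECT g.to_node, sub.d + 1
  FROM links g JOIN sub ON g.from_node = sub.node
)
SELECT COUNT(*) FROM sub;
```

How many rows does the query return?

4

Base: (n31, d=0).
Iteration 1: edges from {n31} -> (n38, d=1).
Iteration 2: edges from {n38} -> (n1, d=2), (n8, d=2).
Iteration 3: no outgoing edges from {n1,n8}; recursion stops.
Total rows emitted: 4.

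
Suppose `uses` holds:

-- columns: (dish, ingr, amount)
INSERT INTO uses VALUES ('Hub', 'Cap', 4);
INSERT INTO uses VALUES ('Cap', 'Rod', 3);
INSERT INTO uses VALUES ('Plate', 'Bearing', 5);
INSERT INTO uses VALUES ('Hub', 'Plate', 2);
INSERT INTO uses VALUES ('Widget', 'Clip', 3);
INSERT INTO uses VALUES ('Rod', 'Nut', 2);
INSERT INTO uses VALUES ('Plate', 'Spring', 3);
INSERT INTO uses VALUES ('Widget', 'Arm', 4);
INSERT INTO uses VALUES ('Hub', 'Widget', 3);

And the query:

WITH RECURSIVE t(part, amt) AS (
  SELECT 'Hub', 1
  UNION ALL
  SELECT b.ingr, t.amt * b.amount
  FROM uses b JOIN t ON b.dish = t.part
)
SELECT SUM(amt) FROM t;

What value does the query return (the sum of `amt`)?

Base: (Hub, amt=1).
Iteration 1: components of {Hub} -> Cap = 1*4 = 4, Plate = 1*2 = 2, Widget = 1*3 = 3.
Iteration 2: components of {Cap,Plate,Widget} -> Arm = 3*4 = 12, Bearing = 2*5 = 10, Clip = 3*3 = 9, Rod = 4*3 = 12, Spring = 2*3 = 6.
Iteration 3: components of {Arm,Bearing,Clip,Rod,Spring} -> Nut = 12*2 = 24.
Iteration 4: no further components; recursion stops.
SUM(amt) = 1 + 3 + 4 + 2 + 9 + 12 + 12 + 10 + 6 + 24 = 83.

83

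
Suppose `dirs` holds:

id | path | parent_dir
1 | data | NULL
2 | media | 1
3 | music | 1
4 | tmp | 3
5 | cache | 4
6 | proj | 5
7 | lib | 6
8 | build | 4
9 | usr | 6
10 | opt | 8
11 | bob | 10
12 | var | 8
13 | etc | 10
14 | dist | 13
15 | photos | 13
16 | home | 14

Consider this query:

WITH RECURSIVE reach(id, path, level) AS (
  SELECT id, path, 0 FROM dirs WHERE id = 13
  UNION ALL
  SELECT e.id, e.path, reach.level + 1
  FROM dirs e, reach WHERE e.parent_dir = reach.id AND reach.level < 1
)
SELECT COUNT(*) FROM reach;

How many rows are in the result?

3

Base: id=13 (etc) at level 0.
Iteration 1: rows with parent_dir in {13} -> dist (id 14, level 1), photos (id 15, level 1).
Iteration 2: level < 1 fails for all current rows; recursion stops.
Total rows emitted: 3.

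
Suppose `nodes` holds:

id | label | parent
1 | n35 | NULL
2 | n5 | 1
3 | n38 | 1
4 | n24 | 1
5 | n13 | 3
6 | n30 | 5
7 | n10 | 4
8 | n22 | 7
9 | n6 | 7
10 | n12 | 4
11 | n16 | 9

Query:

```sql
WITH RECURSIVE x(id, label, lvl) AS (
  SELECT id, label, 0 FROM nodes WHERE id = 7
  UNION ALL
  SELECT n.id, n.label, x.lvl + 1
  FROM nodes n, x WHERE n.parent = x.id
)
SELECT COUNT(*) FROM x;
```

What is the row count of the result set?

Base: id=7 (n10) at lvl 0.
Iteration 1: rows with parent in {7} -> n22 (id 8, lvl 1), n6 (id 9, lvl 1).
Iteration 2: rows with parent in {8,9} -> n16 (id 11, lvl 2).
Iteration 3: no rows with parent in {11}; recursion stops.
Total rows emitted: 4.

4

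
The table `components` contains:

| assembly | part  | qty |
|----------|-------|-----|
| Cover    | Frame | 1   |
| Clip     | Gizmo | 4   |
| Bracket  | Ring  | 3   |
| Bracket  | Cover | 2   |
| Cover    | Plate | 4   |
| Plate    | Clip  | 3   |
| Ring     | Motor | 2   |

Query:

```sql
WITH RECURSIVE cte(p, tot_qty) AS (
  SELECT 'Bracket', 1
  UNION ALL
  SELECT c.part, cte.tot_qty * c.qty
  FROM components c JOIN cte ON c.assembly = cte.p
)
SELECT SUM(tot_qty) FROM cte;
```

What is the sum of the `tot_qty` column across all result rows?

Base: (Bracket, tot_qty=1).
Iteration 1: components of {Bracket} -> Cover = 1*2 = 2, Ring = 1*3 = 3.
Iteration 2: components of {Cover,Ring} -> Frame = 2*1 = 2, Motor = 3*2 = 6, Plate = 2*4 = 8.
Iteration 3: components of {Frame,Motor,Plate} -> Clip = 8*3 = 24.
Iteration 4: components of {Clip} -> Gizmo = 24*4 = 96.
Iteration 5: no further components; recursion stops.
SUM(tot_qty) = 1 + 2 + 3 + 8 + 2 + 6 + 24 + 96 = 142.

142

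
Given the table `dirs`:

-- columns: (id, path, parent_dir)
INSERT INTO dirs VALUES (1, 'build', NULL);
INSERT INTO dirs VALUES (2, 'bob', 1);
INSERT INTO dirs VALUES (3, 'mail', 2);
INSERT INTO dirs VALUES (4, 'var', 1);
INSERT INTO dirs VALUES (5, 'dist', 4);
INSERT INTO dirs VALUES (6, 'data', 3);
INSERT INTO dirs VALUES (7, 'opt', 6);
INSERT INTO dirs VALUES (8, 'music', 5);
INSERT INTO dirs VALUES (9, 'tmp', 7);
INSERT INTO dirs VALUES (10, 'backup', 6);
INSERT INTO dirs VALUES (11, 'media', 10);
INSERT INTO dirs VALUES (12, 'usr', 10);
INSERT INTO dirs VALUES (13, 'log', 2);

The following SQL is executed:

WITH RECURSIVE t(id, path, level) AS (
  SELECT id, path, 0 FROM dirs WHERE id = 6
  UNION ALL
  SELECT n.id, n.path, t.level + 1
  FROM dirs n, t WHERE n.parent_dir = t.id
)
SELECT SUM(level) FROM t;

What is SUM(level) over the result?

Base: id=6 (data) at level 0.
Iteration 1: rows with parent_dir in {6} -> opt (id 7, level 1), backup (id 10, level 1).
Iteration 2: rows with parent_dir in {7,10} -> tmp (id 9, level 2), media (id 11, level 2), usr (id 12, level 2).
Iteration 3: no rows with parent_dir in {9,11,12}; recursion stops.
SUM(level) = 0 + 1 + 1 + 2 + 2 + 2 = 8.

8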